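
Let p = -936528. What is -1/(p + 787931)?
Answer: 1/148597 ≈ 6.7296e-6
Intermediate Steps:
-1/(p + 787931) = -1/(-936528 + 787931) = -1/(-148597) = -1*(-1/148597) = 1/148597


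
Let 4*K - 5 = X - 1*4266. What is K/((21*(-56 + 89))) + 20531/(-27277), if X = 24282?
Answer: 489200885/75611844 ≈ 6.4699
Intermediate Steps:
K = 20021/4 (K = 5/4 + (24282 - 1*4266)/4 = 5/4 + (24282 - 4266)/4 = 5/4 + (1/4)*20016 = 5/4 + 5004 = 20021/4 ≈ 5005.3)
K/((21*(-56 + 89))) + 20531/(-27277) = 20021/(4*((21*(-56 + 89)))) + 20531/(-27277) = 20021/(4*((21*33))) + 20531*(-1/27277) = (20021/4)/693 - 20531/27277 = (20021/4)*(1/693) - 20531/27277 = 20021/2772 - 20531/27277 = 489200885/75611844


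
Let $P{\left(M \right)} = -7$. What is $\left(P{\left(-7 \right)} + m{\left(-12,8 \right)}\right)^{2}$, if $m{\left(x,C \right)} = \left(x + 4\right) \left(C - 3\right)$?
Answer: $2209$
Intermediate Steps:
$m{\left(x,C \right)} = \left(-3 + C\right) \left(4 + x\right)$ ($m{\left(x,C \right)} = \left(4 + x\right) \left(-3 + C\right) = \left(-3 + C\right) \left(4 + x\right)$)
$\left(P{\left(-7 \right)} + m{\left(-12,8 \right)}\right)^{2} = \left(-7 + \left(-12 - -36 + 4 \cdot 8 + 8 \left(-12\right)\right)\right)^{2} = \left(-7 + \left(-12 + 36 + 32 - 96\right)\right)^{2} = \left(-7 - 40\right)^{2} = \left(-47\right)^{2} = 2209$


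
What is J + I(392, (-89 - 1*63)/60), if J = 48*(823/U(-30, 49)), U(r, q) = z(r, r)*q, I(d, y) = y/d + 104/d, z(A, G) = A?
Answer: -78247/2940 ≈ -26.615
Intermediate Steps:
I(d, y) = 104/d + y/d
U(r, q) = q*r (U(r, q) = r*q = q*r)
J = -6584/245 (J = 48*(823/((49*(-30)))) = 48*(823/(-1470)) = 48*(823*(-1/1470)) = 48*(-823/1470) = -6584/245 ≈ -26.873)
J + I(392, (-89 - 1*63)/60) = -6584/245 + (104 + (-89 - 1*63)/60)/392 = -6584/245 + (104 + (-89 - 63)*(1/60))/392 = -6584/245 + (104 - 152*1/60)/392 = -6584/245 + (104 - 38/15)/392 = -6584/245 + (1/392)*(1522/15) = -6584/245 + 761/2940 = -78247/2940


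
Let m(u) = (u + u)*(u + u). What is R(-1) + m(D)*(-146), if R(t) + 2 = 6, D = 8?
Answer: -37372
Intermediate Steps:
R(t) = 4 (R(t) = -2 + 6 = 4)
m(u) = 4*u**2 (m(u) = (2*u)*(2*u) = 4*u**2)
R(-1) + m(D)*(-146) = 4 + (4*8**2)*(-146) = 4 + (4*64)*(-146) = 4 + 256*(-146) = 4 - 37376 = -37372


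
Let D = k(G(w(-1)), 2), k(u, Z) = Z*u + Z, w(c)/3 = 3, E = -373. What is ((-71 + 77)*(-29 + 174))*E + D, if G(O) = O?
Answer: -324490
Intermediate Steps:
w(c) = 9 (w(c) = 3*3 = 9)
k(u, Z) = Z + Z*u
D = 20 (D = 2*(1 + 9) = 2*10 = 20)
((-71 + 77)*(-29 + 174))*E + D = ((-71 + 77)*(-29 + 174))*(-373) + 20 = (6*145)*(-373) + 20 = 870*(-373) + 20 = -324510 + 20 = -324490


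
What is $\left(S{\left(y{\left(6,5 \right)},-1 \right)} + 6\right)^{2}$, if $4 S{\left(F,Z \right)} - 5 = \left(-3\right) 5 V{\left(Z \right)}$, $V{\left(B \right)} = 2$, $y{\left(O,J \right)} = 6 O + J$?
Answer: $\frac{1}{16} \approx 0.0625$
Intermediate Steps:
$y{\left(O,J \right)} = J + 6 O$
$S{\left(F,Z \right)} = - \frac{25}{4}$ ($S{\left(F,Z \right)} = \frac{5}{4} + \frac{\left(-3\right) 5 \cdot 2}{4} = \frac{5}{4} + \frac{\left(-15\right) 2}{4} = \frac{5}{4} + \frac{1}{4} \left(-30\right) = \frac{5}{4} - \frac{15}{2} = - \frac{25}{4}$)
$\left(S{\left(y{\left(6,5 \right)},-1 \right)} + 6\right)^{2} = \left(- \frac{25}{4} + 6\right)^{2} = \left(- \frac{1}{4}\right)^{2} = \frac{1}{16}$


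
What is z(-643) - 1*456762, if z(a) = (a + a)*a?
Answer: 370136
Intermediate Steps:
z(a) = 2*a² (z(a) = (2*a)*a = 2*a²)
z(-643) - 1*456762 = 2*(-643)² - 1*456762 = 2*413449 - 456762 = 826898 - 456762 = 370136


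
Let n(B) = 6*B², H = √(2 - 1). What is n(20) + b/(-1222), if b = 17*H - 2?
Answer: 2932785/1222 ≈ 2400.0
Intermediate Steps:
H = 1 (H = √1 = 1)
b = 15 (b = 17*1 - 2 = 17 - 2 = 15)
n(20) + b/(-1222) = 6*20² + 15/(-1222) = 6*400 - 1/1222*15 = 2400 - 15/1222 = 2932785/1222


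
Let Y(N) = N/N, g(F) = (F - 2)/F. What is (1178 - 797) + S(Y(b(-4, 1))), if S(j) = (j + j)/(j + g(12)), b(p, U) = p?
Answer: 4203/11 ≈ 382.09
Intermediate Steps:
g(F) = (-2 + F)/F
Y(N) = 1
S(j) = 2*j/(5/6 + j) (S(j) = (j + j)/(j + (-2 + 12)/12) = (2*j)/(j + (1/12)*10) = (2*j)/(j + 5/6) = (2*j)/(5/6 + j) = 2*j/(5/6 + j))
(1178 - 797) + S(Y(b(-4, 1))) = (1178 - 797) + 12*1/(5 + 6*1) = 381 + 12*1/(5 + 6) = 381 + 12*1/11 = 381 + 12*1*(1/11) = 381 + 12/11 = 4203/11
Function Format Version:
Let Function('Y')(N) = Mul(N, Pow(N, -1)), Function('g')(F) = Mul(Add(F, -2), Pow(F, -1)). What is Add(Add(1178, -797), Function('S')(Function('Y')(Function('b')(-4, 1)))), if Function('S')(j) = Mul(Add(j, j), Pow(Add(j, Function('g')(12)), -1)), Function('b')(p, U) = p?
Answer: Rational(4203, 11) ≈ 382.09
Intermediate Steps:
Function('g')(F) = Mul(Pow(F, -1), Add(-2, F)) (Function('g')(F) = Mul(Add(-2, F), Pow(F, -1)) = Mul(Pow(F, -1), Add(-2, F)))
Function('Y')(N) = 1
Function('S')(j) = Mul(2, j, Pow(Add(Rational(5, 6), j), -1)) (Function('S')(j) = Mul(Add(j, j), Pow(Add(j, Mul(Pow(12, -1), Add(-2, 12))), -1)) = Mul(Mul(2, j), Pow(Add(j, Mul(Rational(1, 12), 10)), -1)) = Mul(Mul(2, j), Pow(Add(j, Rational(5, 6)), -1)) = Mul(Mul(2, j), Pow(Add(Rational(5, 6), j), -1)) = Mul(2, j, Pow(Add(Rational(5, 6), j), -1)))
Add(Add(1178, -797), Function('S')(Function('Y')(Function('b')(-4, 1)))) = Add(Add(1178, -797), Mul(12, 1, Pow(Add(5, Mul(6, 1)), -1))) = Add(381, Mul(12, 1, Pow(Add(5, 6), -1))) = Add(381, Mul(12, 1, Pow(11, -1))) = Add(381, Mul(12, 1, Rational(1, 11))) = Add(381, Rational(12, 11)) = Rational(4203, 11)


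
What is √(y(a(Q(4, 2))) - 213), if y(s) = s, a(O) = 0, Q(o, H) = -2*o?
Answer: I*√213 ≈ 14.595*I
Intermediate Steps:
√(y(a(Q(4, 2))) - 213) = √(0 - 213) = √(-213) = I*√213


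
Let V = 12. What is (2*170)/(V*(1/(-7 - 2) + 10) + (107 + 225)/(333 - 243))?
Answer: 7650/2753 ≈ 2.7788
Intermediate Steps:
(2*170)/(V*(1/(-7 - 2) + 10) + (107 + 225)/(333 - 243)) = (2*170)/(12*(1/(-7 - 2) + 10) + (107 + 225)/(333 - 243)) = 340/(12*(1/(-9) + 10) + 332/90) = 340/(12*(-⅑ + 10) + 332*(1/90)) = 340/(12*(89/9) + 166/45) = 340/(356/3 + 166/45) = 340/(5506/45) = 340*(45/5506) = 7650/2753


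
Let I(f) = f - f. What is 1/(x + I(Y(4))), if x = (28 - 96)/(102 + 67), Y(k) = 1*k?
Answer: -169/68 ≈ -2.4853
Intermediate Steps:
Y(k) = k
I(f) = 0
x = -68/169 ≈ -0.40237
1/(x + I(Y(4))) = 1/(-68/169 + 0) = 1/(-68/169) = -169/68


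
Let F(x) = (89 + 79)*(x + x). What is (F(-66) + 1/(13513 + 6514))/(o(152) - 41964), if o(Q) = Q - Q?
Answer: 444118751/840413028 ≈ 0.52845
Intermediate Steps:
o(Q) = 0
F(x) = 336*x (F(x) = 168*(2*x) = 336*x)
(F(-66) + 1/(13513 + 6514))/(o(152) - 41964) = (336*(-66) + 1/(13513 + 6514))/(0 - 41964) = (-22176 + 1/20027)/(-41964) = (-22176 + 1/20027)*(-1/41964) = -444118751/20027*(-1/41964) = 444118751/840413028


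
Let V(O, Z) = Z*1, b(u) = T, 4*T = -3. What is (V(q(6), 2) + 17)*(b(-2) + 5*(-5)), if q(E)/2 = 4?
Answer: -1957/4 ≈ -489.25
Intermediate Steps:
T = -¾ (T = (¼)*(-3) = -¾ ≈ -0.75000)
b(u) = -¾
q(E) = 8 (q(E) = 2*4 = 8)
V(O, Z) = Z
(V(q(6), 2) + 17)*(b(-2) + 5*(-5)) = (2 + 17)*(-¾ + 5*(-5)) = 19*(-¾ - 25) = 19*(-103/4) = -1957/4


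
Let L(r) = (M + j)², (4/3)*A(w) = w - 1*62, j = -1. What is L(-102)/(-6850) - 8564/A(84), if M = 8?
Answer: -117328417/226050 ≈ -519.04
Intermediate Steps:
A(w) = -93/2 + 3*w/4 (A(w) = 3*(w - 1*62)/4 = 3*(w - 62)/4 = 3*(-62 + w)/4 = -93/2 + 3*w/4)
L(r) = 49 (L(r) = (8 - 1)² = 7² = 49)
L(-102)/(-6850) - 8564/A(84) = 49/(-6850) - 8564/(-93/2 + (¾)*84) = 49*(-1/6850) - 8564/(-93/2 + 63) = -49/6850 - 8564/33/2 = -49/6850 - 8564*2/33 = -49/6850 - 17128/33 = -117328417/226050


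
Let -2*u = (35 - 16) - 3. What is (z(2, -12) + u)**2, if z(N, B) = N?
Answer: 36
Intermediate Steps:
u = -8 (u = -((35 - 16) - 3)/2 = -(19 - 3)/2 = -1/2*16 = -8)
(z(2, -12) + u)**2 = (2 - 8)**2 = (-6)**2 = 36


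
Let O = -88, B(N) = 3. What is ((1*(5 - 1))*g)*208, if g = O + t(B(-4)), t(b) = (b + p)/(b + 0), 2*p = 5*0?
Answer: -72384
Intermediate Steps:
p = 0 (p = (5*0)/2 = (1/2)*0 = 0)
t(b) = 1 (t(b) = (b + 0)/(b + 0) = b/b = 1)
g = -87 (g = -88 + 1 = -87)
((1*(5 - 1))*g)*208 = ((1*(5 - 1))*(-87))*208 = ((1*4)*(-87))*208 = (4*(-87))*208 = -348*208 = -72384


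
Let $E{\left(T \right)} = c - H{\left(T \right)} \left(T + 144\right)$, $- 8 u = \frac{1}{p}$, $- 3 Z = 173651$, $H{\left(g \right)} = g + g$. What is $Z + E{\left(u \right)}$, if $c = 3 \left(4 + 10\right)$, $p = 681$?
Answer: $- \frac{858389909089}{14840352} \approx -57842.0$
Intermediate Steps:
$H{\left(g \right)} = 2 g$
$Z = - \frac{173651}{3}$ ($Z = \left(- \frac{1}{3}\right) 173651 = - \frac{173651}{3} \approx -57884.0$)
$c = 42$ ($c = 3 \cdot 14 = 42$)
$u = - \frac{1}{5448}$ ($u = - \frac{1}{8 \cdot 681} = \left(- \frac{1}{8}\right) \frac{1}{681} = - \frac{1}{5448} \approx -0.00018355$)
$E{\left(T \right)} = 42 - 2 T \left(144 + T\right)$ ($E{\left(T \right)} = 42 - 2 T \left(T + 144\right) = 42 - 2 T \left(144 + T\right)$)
$Z + E{\left(u \right)} = - \frac{173651}{3} - \left(- \frac{9546}{227} + \frac{1}{14840352}\right) = - \frac{173651}{3} + \left(42 + \frac{12}{227} - \frac{1}{14840352}\right) = - \frac{173651}{3} + \frac{624079295}{14840352} = - \frac{858389909089}{14840352}$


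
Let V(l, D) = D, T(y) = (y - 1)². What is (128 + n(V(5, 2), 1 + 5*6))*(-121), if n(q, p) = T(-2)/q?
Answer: -32065/2 ≈ -16033.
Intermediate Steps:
T(y) = (-1 + y)²
n(q, p) = 9/q (n(q, p) = (-1 - 2)²/q = (-3)²/q = 9/q)
(128 + n(V(5, 2), 1 + 5*6))*(-121) = (128 + 9/2)*(-121) = (265/2)*(-121) = -32065/2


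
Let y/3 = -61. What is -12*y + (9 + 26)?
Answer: 2231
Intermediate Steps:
y = -183 (y = 3*(-61) = -183)
-12*y + (9 + 26) = -12*(-183) + (9 + 26) = 2196 + 35 = 2231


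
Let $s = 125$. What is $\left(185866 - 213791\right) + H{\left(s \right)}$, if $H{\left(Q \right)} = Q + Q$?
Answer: $-27675$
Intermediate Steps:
$H{\left(Q \right)} = 2 Q$
$\left(185866 - 213791\right) + H{\left(s \right)} = \left(185866 - 213791\right) + 2 \cdot 125 = \left(185866 - 213791\right) + 250 = -27925 + 250 = -27675$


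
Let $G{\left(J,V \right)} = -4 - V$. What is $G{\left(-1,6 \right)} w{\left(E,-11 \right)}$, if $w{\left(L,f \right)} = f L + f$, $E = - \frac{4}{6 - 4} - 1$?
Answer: $-220$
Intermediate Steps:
$E = -3$ ($E = - \frac{4}{2} - 1 = \left(-4\right) \frac{1}{2} - 1 = -2 - 1 = -3$)
$w{\left(L,f \right)} = f + L f$ ($w{\left(L,f \right)} = L f + f = f + L f$)
$G{\left(-1,6 \right)} w{\left(E,-11 \right)} = \left(-4 - 6\right) \left(- 11 \left(1 - 3\right)\right) = \left(-4 - 6\right) \left(\left(-11\right) \left(-2\right)\right) = \left(-10\right) 22 = -220$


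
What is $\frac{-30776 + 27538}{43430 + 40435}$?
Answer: $- \frac{3238}{83865} \approx -0.03861$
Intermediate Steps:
$\frac{-30776 + 27538}{43430 + 40435} = - \frac{3238}{83865}$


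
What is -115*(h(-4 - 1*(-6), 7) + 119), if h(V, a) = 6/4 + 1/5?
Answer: -27761/2 ≈ -13881.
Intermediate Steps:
h(V, a) = 17/10 (h(V, a) = 6*(¼) + 1*(⅕) = 3/2 + ⅕ = 17/10)
-115*(h(-4 - 1*(-6), 7) + 119) = -115*(17/10 + 119) = -115*1207/10 = -27761/2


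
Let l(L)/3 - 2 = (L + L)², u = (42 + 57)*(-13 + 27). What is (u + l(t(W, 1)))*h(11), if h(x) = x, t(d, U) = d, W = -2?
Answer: 15840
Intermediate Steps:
u = 1386 (u = 99*14 = 1386)
l(L) = 6 + 12*L² (l(L) = 6 + 3*(L + L)² = 6 + 3*(2*L)² = 6 + 3*(4*L²) = 6 + 12*L²)
(u + l(t(W, 1)))*h(11) = (1386 + (6 + 12*(-2)²))*11 = (1386 + (6 + 12*4))*11 = (1386 + (6 + 48))*11 = (1386 + 54)*11 = 1440*11 = 15840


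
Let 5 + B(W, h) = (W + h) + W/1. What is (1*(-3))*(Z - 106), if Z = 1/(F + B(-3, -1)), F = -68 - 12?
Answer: 29259/92 ≈ 318.03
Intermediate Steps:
B(W, h) = -5 + h + 2*W (B(W, h) = -5 + ((W + h) + W/1) = -5 + ((W + h) + W*1) = -5 + ((W + h) + W) = -5 + (h + 2*W) = -5 + h + 2*W)
F = -80
Z = -1/92 (Z = 1/(-80 + (-5 - 1 + 2*(-3))) = 1/(-80 + (-5 - 1 - 6)) = 1/(-80 - 12) = 1/(-92) = -1/92 ≈ -0.010870)
(1*(-3))*(Z - 106) = (1*(-3))*(-1/92 - 106) = -3*(-9753/92) = 29259/92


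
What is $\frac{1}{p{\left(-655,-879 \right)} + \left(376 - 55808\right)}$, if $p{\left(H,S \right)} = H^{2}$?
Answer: $\frac{1}{373593} \approx 2.6767 \cdot 10^{-6}$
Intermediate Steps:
$\frac{1}{p{\left(-655,-879 \right)} + \left(376 - 55808\right)} = \frac{1}{\left(-655\right)^{2} + \left(376 - 55808\right)} = \frac{1}{429025 + \left(376 - 55808\right)} = \frac{1}{429025 - 55432} = \frac{1}{373593}$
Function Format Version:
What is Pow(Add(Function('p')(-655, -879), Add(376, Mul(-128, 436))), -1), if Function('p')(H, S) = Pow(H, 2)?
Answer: Rational(1, 373593) ≈ 2.6767e-6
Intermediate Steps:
Pow(Add(Function('p')(-655, -879), Add(376, Mul(-128, 436))), -1) = Pow(Add(Pow(-655, 2), Add(376, Mul(-128, 436))), -1) = Pow(Add(429025, Add(376, -55808)), -1) = Pow(Add(429025, -55432), -1) = Pow(373593, -1) = Rational(1, 373593)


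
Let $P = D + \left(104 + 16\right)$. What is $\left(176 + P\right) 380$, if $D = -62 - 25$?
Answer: $79420$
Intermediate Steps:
$D = -87$
$P = 33$ ($P = -87 + \left(104 + 16\right) = -87 + 120 = 33$)
$\left(176 + P\right) 380 = \left(176 + 33\right) 380 = 209 \cdot 380 = 79420$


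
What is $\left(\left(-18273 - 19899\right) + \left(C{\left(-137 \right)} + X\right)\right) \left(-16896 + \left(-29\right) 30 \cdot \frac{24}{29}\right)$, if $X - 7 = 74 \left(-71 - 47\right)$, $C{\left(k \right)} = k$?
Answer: $828550944$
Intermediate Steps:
$X = -8725$ ($X = 7 + 74 \left(-71 - 47\right) = 7 + 74 \left(-118\right) = 7 - 8732 = -8725$)
$\left(\left(-18273 - 19899\right) + \left(C{\left(-137 \right)} + X\right)\right) \left(-16896 + \left(-29\right) 30 \cdot \frac{24}{29}\right) = \left(\left(-18273 - 19899\right) - 8862\right) \left(-16896 + \left(-29\right) 30 \cdot \frac{24}{29}\right) = \left(\left(-18273 - 19899\right) - 8862\right) \left(-16896 - 870 \cdot 24 \cdot \frac{1}{29}\right) = \left(-38172 - 8862\right) \left(-16896 - 720\right) = - 47034 \left(-16896 - 720\right) = \left(-47034\right) \left(-17616\right) = 828550944$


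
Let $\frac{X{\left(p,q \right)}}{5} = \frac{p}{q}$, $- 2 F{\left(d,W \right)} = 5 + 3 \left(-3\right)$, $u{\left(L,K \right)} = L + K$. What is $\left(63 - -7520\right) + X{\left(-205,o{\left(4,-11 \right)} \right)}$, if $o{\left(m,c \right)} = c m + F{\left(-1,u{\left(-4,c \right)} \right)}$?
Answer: $\frac{319511}{42} \approx 7607.4$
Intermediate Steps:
$u{\left(L,K \right)} = K + L$
$F{\left(d,W \right)} = 2$ ($F{\left(d,W \right)} = - \frac{5 + 3 \left(-3\right)}{2} = - \frac{5 - 9}{2} = \left(- \frac{1}{2}\right) \left(-4\right) = 2$)
$o{\left(m,c \right)} = 2 + c m$ ($o{\left(m,c \right)} = c m + 2 = 2 + c m$)
$X{\left(p,q \right)} = \frac{5 p}{q}$ ($X{\left(p,q \right)} = 5 \frac{p}{q} = \frac{5 p}{q}$)
$\left(63 - -7520\right) + X{\left(-205,o{\left(4,-11 \right)} \right)} = \left(63 - -7520\right) + 5 \left(-205\right) \frac{1}{2 - 44} = \left(63 + 7520\right) + 5 \left(-205\right) \frac{1}{2 - 44} = 7583 + 5 \left(-205\right) \frac{1}{-42} = 7583 + 5 \left(-205\right) \left(- \frac{1}{42}\right) = 7583 + \frac{1025}{42} = \frac{319511}{42}$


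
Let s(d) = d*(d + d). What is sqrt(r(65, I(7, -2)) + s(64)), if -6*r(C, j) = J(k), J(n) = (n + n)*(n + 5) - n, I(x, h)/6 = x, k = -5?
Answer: 7*sqrt(6018)/6 ≈ 90.505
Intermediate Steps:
I(x, h) = 6*x
J(n) = -n + 2*n*(5 + n) (J(n) = (2*n)*(5 + n) - n = 2*n*(5 + n) - n = -n + 2*n*(5 + n))
r(C, j) = -5/6 (r(C, j) = -(-5)*(9 + 2*(-5))/6 = -(-5)*(9 - 10)/6 = -(-5)*(-1)/6 = -1/6*5 = -5/6)
s(d) = 2*d**2 (s(d) = d*(2*d) = 2*d**2)
sqrt(r(65, I(7, -2)) + s(64)) = sqrt(-5/6 + 2*64**2) = sqrt(-5/6 + 2*4096) = sqrt(-5/6 + 8192) = sqrt(49147/6) = 7*sqrt(6018)/6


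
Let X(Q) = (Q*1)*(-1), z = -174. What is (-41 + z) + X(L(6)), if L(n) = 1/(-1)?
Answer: -214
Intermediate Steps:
L(n) = -1
X(Q) = -Q (X(Q) = Q*(-1) = -Q)
(-41 + z) + X(L(6)) = (-41 - 174) - 1*(-1) = -215 + 1 = -214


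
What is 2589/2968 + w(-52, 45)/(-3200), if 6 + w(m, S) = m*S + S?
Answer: 1889271/1187200 ≈ 1.5914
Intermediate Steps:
w(m, S) = -6 + S + S*m (w(m, S) = -6 + (m*S + S) = -6 + (S*m + S) = -6 + (S + S*m) = -6 + S + S*m)
2589/2968 + w(-52, 45)/(-3200) = 2589/2968 + (-6 + 45 + 45*(-52))/(-3200) = 2589*(1/2968) + (-6 + 45 - 2340)*(-1/3200) = 2589/2968 - 2301*(-1/3200) = 2589/2968 + 2301/3200 = 1889271/1187200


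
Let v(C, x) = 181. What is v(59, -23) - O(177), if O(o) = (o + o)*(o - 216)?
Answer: 13987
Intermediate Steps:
O(o) = 2*o*(-216 + o) (O(o) = (2*o)*(-216 + o) = 2*o*(-216 + o))
v(59, -23) - O(177) = 181 - 2*177*(-216 + 177) = 181 - 2*177*(-39) = 181 - 1*(-13806) = 181 + 13806 = 13987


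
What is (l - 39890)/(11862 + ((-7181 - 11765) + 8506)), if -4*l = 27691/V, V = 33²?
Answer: -173788531/6194232 ≈ -28.057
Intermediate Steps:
V = 1089
l = -27691/4356 (l = -27691/(4*1089) = -¼*27691/1089 = -27691/4356 ≈ -6.3570)
(l - 39890)/(11862 + ((-7181 - 11765) + 8506)) = (-27691/4356 - 39890)/(11862 + ((-7181 - 11765) + 8506)) = -173788531/(4356*(11862 + (-18946 + 8506))) = -173788531/(4356*(11862 - 10440)) = -173788531/4356/1422 = -173788531/4356*1/1422 = -173788531/6194232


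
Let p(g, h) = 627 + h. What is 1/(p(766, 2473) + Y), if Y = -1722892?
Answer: -1/1719792 ≈ -5.8147e-7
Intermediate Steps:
1/(p(766, 2473) + Y) = 1/((627 + 2473) - 1722892) = 1/(3100 - 1722892) = 1/(-1719792) = -1/1719792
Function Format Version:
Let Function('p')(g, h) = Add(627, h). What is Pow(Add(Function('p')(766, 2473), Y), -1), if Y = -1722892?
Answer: Rational(-1, 1719792) ≈ -5.8147e-7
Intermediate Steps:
Pow(Add(Function('p')(766, 2473), Y), -1) = Pow(Add(Add(627, 2473), -1722892), -1) = Pow(Add(3100, -1722892), -1) = Pow(-1719792, -1) = Rational(-1, 1719792)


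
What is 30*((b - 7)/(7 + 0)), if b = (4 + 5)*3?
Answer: 600/7 ≈ 85.714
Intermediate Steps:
b = 27 (b = 9*3 = 27)
30*((b - 7)/(7 + 0)) = 30*((27 - 7)/(7 + 0)) = 30*(20/7) = 600/7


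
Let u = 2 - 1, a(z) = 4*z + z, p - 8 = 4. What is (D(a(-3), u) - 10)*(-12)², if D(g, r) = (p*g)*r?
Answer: -27360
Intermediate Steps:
p = 12 (p = 8 + 4 = 12)
a(z) = 5*z
u = 1
D(g, r) = 12*g*r (D(g, r) = (12*g)*r = 12*g*r)
(D(a(-3), u) - 10)*(-12)² = (12*(5*(-3))*1 - 10)*(-12)² = (12*(-15)*1 - 10)*144 = (-180 - 10)*144 = -190*144 = -27360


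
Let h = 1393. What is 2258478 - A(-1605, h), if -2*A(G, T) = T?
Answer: 4518349/2 ≈ 2.2592e+6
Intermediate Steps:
A(G, T) = -T/2
2258478 - A(-1605, h) = 2258478 - (-1)*1393/2 = 2258478 - 1*(-1393/2) = 2258478 + 1393/2 = 4518349/2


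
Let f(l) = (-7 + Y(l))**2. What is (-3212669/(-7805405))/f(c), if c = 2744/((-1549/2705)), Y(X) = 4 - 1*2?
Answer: 3212669/195135125 ≈ 0.016464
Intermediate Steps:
Y(X) = 2 (Y(X) = 4 - 2 = 2)
c = -7422520/1549 (c = 2744/((-1549*1/2705)) = 2744/(-1549/2705) = 2744*(-2705/1549) = -7422520/1549 ≈ -4791.8)
f(l) = 25 (f(l) = (-7 + 2)**2 = (-5)**2 = 25)
(-3212669/(-7805405))/f(c) = -3212669/(-7805405)/25 = -3212669*(-1/7805405)*(1/25) = (3212669/7805405)*(1/25) = 3212669/195135125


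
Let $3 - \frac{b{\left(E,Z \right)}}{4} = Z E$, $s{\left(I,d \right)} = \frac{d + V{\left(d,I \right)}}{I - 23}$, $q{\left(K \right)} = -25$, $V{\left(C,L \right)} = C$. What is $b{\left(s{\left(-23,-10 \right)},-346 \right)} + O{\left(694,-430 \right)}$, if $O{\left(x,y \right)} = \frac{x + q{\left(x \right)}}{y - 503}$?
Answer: $\frac{4384947}{7153} \approx 613.02$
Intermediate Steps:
$s{\left(I,d \right)} = \frac{2 d}{-23 + I}$ ($s{\left(I,d \right)} = \frac{d + d}{I - 23} = \frac{2 d}{-23 + I}$)
$b{\left(E,Z \right)} = 12 - 4 E Z$ ($b{\left(E,Z \right)} = 12 - 4 Z E = 12 - 4 E Z$)
$O{\left(x,y \right)} = \frac{-25 + x}{-503 + y}$ ($O{\left(x,y \right)} = \frac{x - 25}{y - 503} = \frac{-25 + x}{-503 + y}$)
$b{\left(s{\left(-23,-10 \right)},-346 \right)} + O{\left(694,-430 \right)} = \left(12 - 4 \cdot 2 \left(-10\right) \frac{1}{-23 - 23} \left(-346\right)\right) + \frac{-25 + 694}{-503 - 430} = \left(12 - 4 \cdot 2 \left(-10\right) \frac{1}{-46} \left(-346\right)\right) + \frac{1}{-933} \cdot 669 = \left(12 - 4 \cdot 2 \left(-10\right) \left(- \frac{1}{46}\right) \left(-346\right)\right) - \frac{223}{311} = \left(12 - \frac{40}{23} \left(-346\right)\right) - \frac{223}{311} = \left(12 + \frac{13840}{23}\right) - \frac{223}{311} = \frac{14116}{23} - \frac{223}{311} = \frac{4384947}{7153}$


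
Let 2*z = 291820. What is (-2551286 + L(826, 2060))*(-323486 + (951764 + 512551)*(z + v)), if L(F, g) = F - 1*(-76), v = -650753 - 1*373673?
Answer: 3280876411066629984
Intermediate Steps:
v = -1024426 (v = -650753 - 373673 = -1024426)
L(F, g) = 76 + F (L(F, g) = F + 76 = 76 + F)
z = 145910 (z = (½)*291820 = 145910)
(-2551286 + L(826, 2060))*(-323486 + (951764 + 512551)*(z + v)) = (-2551286 + (76 + 826))*(-323486 + (951764 + 512551)*(145910 - 1024426)) = (-2551286 + 902)*(-323486 + 1464315*(-878516)) = -2550384*(-323486 - 1286424156540) = -2550384*(-1286424480026) = 3280876411066629984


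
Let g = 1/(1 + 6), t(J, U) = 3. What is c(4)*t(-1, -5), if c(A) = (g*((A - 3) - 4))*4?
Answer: -36/7 ≈ -5.1429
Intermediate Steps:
g = ⅐ (g = 1/7 = ⅐ ≈ 0.14286)
c(A) = -4 + 4*A/7 (c(A) = (((A - 3) - 4)/7)*4 = (((-3 + A) - 4)/7)*4 = ((-7 + A)/7)*4 = (-1 + A/7)*4 = -4 + 4*A/7)
c(4)*t(-1, -5) = (-4 + (4/7)*4)*3 = (-4 + 16/7)*3 = -12/7*3 = -36/7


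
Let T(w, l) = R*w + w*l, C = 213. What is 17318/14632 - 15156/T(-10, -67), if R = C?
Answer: 30880859/2670340 ≈ 11.564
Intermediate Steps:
R = 213
T(w, l) = 213*w + l*w (T(w, l) = 213*w + w*l = 213*w + l*w)
17318/14632 - 15156/T(-10, -67) = 17318/14632 - 15156*(-1/(10*(213 - 67))) = 17318*(1/14632) - 15156/((-10*146)) = 8659/7316 - 15156/(-1460) = 8659/7316 - 15156*(-1/1460) = 8659/7316 + 3789/365 = 30880859/2670340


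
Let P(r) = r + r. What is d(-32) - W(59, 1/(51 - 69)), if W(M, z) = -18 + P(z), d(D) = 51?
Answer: 622/9 ≈ 69.111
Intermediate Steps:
P(r) = 2*r
W(M, z) = -18 + 2*z
d(-32) - W(59, 1/(51 - 69)) = 51 - (-18 + 2/(51 - 69)) = 51 - (-18 + 2/(-18)) = 51 - (-18 + 2*(-1/18)) = 51 - (-18 - ⅑) = 51 - 1*(-163/9) = 51 + 163/9 = 622/9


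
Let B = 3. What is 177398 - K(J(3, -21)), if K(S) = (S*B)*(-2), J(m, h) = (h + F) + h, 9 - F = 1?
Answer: 177194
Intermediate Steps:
F = 8 (F = 9 - 1*1 = 9 - 1 = 8)
J(m, h) = 8 + 2*h (J(m, h) = (h + 8) + h = (8 + h) + h = 8 + 2*h)
K(S) = -6*S (K(S) = (S*3)*(-2) = (3*S)*(-2) = -6*S)
177398 - K(J(3, -21)) = 177398 - (-6)*(8 + 2*(-21)) = 177398 - (-6)*(8 - 42) = 177398 - (-6)*(-34) = 177398 - 1*204 = 177398 - 204 = 177194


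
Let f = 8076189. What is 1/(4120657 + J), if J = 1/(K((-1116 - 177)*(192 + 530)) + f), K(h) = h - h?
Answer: 8076189/33279204736174 ≈ 2.4268e-7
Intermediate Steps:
K(h) = 0
J = 1/8076189 (J = 1/(0 + 8076189) = 1/8076189 ≈ 1.2382e-7)
1/(4120657 + J) = 1/(4120657 + 1/8076189) = 1/(33279204736174/8076189) = 8076189/33279204736174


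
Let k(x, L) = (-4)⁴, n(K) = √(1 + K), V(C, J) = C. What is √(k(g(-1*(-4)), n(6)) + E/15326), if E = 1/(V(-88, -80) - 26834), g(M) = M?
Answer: √10895627728382684133/206303286 ≈ 16.000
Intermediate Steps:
E = -1/26922 (E = 1/(-88 - 26834) = 1/(-26922) = -1/26922 ≈ -3.7144e-5)
k(x, L) = 256
√(k(g(-1*(-4)), n(6)) + E/15326) = √(256 - 1/26922/15326) = √(256 - 1/26922*1/15326) = √(256 - 1/412606572) = √(105627282431/412606572) = √10895627728382684133/206303286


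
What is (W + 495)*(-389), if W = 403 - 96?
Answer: -311978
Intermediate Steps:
W = 307
(W + 495)*(-389) = (307 + 495)*(-389) = 802*(-389) = -311978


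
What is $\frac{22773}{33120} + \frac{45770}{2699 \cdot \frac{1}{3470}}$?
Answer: $\frac{1753414264109}{29796960} \approx 58845.0$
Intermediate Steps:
$\frac{22773}{33120} + \frac{45770}{2699 \cdot \frac{1}{3470}} = 22773 \cdot \frac{1}{33120} + \frac{45770}{2699 \cdot \frac{1}{3470}} = \frac{7591}{11040} + \frac{45770}{\frac{2699}{3470}} = \frac{7591}{11040} + 45770 \cdot \frac{3470}{2699} = \frac{7591}{11040} + \frac{158821900}{2699} = \frac{1753414264109}{29796960}$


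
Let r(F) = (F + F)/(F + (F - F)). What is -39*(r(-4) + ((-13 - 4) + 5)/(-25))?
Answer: -2418/25 ≈ -96.720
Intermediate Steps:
r(F) = 2 (r(F) = (2*F)/(F + 0) = (2*F)/F = 2)
-39*(r(-4) + ((-13 - 4) + 5)/(-25)) = -39*(2 + ((-13 - 4) + 5)/(-25)) = -39*(2 + (-17 + 5)*(-1/25)) = -39*(2 - 12*(-1/25)) = -39*(2 + 12/25) = -39*62/25 = -2418/25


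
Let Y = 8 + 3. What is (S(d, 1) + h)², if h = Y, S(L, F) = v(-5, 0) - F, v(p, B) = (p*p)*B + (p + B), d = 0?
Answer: 25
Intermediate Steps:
Y = 11
v(p, B) = B + p + B*p² (v(p, B) = p²*B + (B + p) = B*p² + (B + p) = B + p + B*p²)
S(L, F) = -5 - F (S(L, F) = (0 - 5 + 0*(-5)²) - F = (0 - 5 + 0*25) - F = (0 - 5 + 0) - F = -5 - F)
h = 11
(S(d, 1) + h)² = ((-5 - 1*1) + 11)² = ((-5 - 1) + 11)² = (-6 + 11)² = 5² = 25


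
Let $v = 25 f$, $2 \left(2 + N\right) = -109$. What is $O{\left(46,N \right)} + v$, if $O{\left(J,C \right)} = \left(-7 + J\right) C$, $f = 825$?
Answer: $\frac{36843}{2} \approx 18422.0$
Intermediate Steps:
$N = - \frac{113}{2}$ ($N = -2 + \frac{1}{2} \left(-109\right) = -2 - \frac{109}{2} = - \frac{113}{2} \approx -56.5$)
$O{\left(J,C \right)} = C \left(-7 + J\right)$
$v = 20625$ ($v = 25 \cdot 825 = 20625$)
$O{\left(46,N \right)} + v = - \frac{113 \left(-7 + 46\right)}{2} + 20625 = \left(- \frac{113}{2}\right) 39 + 20625 = - \frac{4407}{2} + 20625 = \frac{36843}{2}$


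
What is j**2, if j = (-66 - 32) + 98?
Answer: 0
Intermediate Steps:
j = 0 (j = -98 + 98 = 0)
j**2 = 0**2 = 0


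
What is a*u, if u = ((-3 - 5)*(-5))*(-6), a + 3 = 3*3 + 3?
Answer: -2160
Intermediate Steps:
a = 9 (a = -3 + (3*3 + 3) = -3 + (9 + 3) = -3 + 12 = 9)
u = -240 (u = -8*(-5)*(-6) = 40*(-6) = -240)
a*u = 9*(-240) = -2160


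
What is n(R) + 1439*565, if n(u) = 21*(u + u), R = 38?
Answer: 814631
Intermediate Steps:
n(u) = 42*u (n(u) = 21*(2*u) = 42*u)
n(R) + 1439*565 = 42*38 + 1439*565 = 1596 + 813035 = 814631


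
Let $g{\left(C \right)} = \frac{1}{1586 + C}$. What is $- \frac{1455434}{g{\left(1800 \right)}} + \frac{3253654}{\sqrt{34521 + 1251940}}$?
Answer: $-4928099524 + \frac{3253654 \sqrt{1286461}}{1286461} \approx -4.9281 \cdot 10^{9}$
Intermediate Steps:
$- \frac{1455434}{g{\left(1800 \right)}} + \frac{3253654}{\sqrt{34521 + 1251940}} = - \frac{1455434}{\frac{1}{1586 + 1800}} + \frac{3253654}{\sqrt{34521 + 1251940}} = - \frac{1455434}{\frac{1}{3386}} + \frac{3253654}{\sqrt{1286461}} = - 1455434 \frac{1}{\frac{1}{3386}} + 3253654 \frac{\sqrt{1286461}}{1286461} = \left(-1455434\right) 3386 + \frac{3253654 \sqrt{1286461}}{1286461} = -4928099524 + \frac{3253654 \sqrt{1286461}}{1286461}$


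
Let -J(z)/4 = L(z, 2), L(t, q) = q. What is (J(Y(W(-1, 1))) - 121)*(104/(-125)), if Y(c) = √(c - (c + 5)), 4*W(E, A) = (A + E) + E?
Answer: 13416/125 ≈ 107.33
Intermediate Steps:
W(E, A) = E/2 + A/4 (W(E, A) = ((A + E) + E)/4 = (A + 2*E)/4 = E/2 + A/4)
Y(c) = I*√5 (Y(c) = √(c - (5 + c)) = √(c + (-5 - c)) = √(-5) = I*√5)
J(z) = -8 (J(z) = -4*2 = -8)
(J(Y(W(-1, 1))) - 121)*(104/(-125)) = (-8 - 121)*(104/(-125)) = -13416*(-1)/125 = -129*(-104/125) = 13416/125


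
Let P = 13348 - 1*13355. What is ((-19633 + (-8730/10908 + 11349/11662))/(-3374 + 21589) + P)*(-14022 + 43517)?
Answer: -90206842828066/378613347 ≈ -2.3826e+5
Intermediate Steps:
P = -7 (P = 13348 - 13355 = -7)
((-19633 + (-8730/10908 + 11349/11662))/(-3374 + 21589) + P)*(-14022 + 43517) = ((-19633 + (-8730/10908 + 11349/11662))/(-3374 + 21589) - 7)*(-14022 + 43517) = ((-19633 + (-8730*1/10908 + 11349*(1/11662)))/18215 - 7)*29495 = ((-19633 + (-485/606 + 11349/11662))*(1/18215) - 7)*29495 = ((-19633 + 305356/1766793)*(1/18215) - 7)*29495 = (-34687141613/1766793*1/18215 - 7)*29495 = (-34687141613/32182134495 - 7)*29495 = -259962083078/32182134495*29495 = -90206842828066/378613347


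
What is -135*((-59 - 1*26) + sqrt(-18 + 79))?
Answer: 11475 - 135*sqrt(61) ≈ 10421.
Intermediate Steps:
-135*((-59 - 1*26) + sqrt(-18 + 79)) = -135*((-59 - 26) + sqrt(61)) = -135*(-85 + sqrt(61)) = 11475 - 135*sqrt(61)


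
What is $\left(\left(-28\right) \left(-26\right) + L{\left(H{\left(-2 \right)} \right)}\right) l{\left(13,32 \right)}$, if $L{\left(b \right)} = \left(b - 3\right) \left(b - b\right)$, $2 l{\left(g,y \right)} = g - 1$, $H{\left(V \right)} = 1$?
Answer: $4368$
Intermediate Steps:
$l{\left(g,y \right)} = - \frac{1}{2} + \frac{g}{2}$ ($l{\left(g,y \right)} = \frac{g - 1}{2} = \frac{-1 + g}{2} = - \frac{1}{2} + \frac{g}{2}$)
$L{\left(b \right)} = 0$ ($L{\left(b \right)} = \left(-3 + b\right) 0 = 0$)
$\left(\left(-28\right) \left(-26\right) + L{\left(H{\left(-2 \right)} \right)}\right) l{\left(13,32 \right)} = \left(\left(-28\right) \left(-26\right) + 0\right) \left(- \frac{1}{2} + \frac{1}{2} \cdot 13\right) = \left(728 + 0\right) \left(- \frac{1}{2} + \frac{13}{2}\right) = 728 \cdot 6 = 4368$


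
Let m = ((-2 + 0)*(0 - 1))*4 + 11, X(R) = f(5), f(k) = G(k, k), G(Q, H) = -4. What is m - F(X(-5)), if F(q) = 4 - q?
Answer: 11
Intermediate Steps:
f(k) = -4
X(R) = -4
m = 19 (m = -2*(-1)*4 + 11 = 2*4 + 11 = 8 + 11 = 19)
m - F(X(-5)) = 19 - (4 - 1*(-4)) = 19 - (4 + 4) = 19 - 1*8 = 19 - 8 = 11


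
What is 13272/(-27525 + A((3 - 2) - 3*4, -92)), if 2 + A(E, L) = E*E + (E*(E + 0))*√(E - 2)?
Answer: -363732432/751279169 - 1605912*I*√13/751279169 ≈ -0.48415 - 0.0077071*I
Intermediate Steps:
A(E, L) = -2 + E² + E²*√(-2 + E) (A(E, L) = -2 + (E*E + (E*(E + 0))*√(E - 2)) = -2 + (E² + (E*E)*√(-2 + E)) = -2 + (E² + E²*√(-2 + E)) = -2 + E² + E²*√(-2 + E))
13272/(-27525 + A((3 - 2) - 3*4, -92)) = 13272/(-27525 + (-2 + ((3 - 2) - 3*4)² + ((3 - 2) - 3*4)²*√(-2 + ((3 - 2) - 3*4)))) = 13272/(-27525 + (-2 + (1 - 12)² + (1 - 12)²*√(-2 + (1 - 12)))) = 13272/(-27525 + (-2 + (-11)² + (-11)²*√(-2 - 11))) = 13272/(-27525 + (-2 + 121 + 121*√(-13))) = 13272/(-27525 + (-2 + 121 + 121*(I*√13))) = 13272/(-27525 + (-2 + 121 + 121*I*√13)) = 13272/(-27525 + (119 + 121*I*√13)) = 13272/(-27406 + 121*I*√13)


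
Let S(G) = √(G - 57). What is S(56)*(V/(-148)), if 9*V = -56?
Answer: 14*I/333 ≈ 0.042042*I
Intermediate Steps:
V = -56/9 (V = (⅑)*(-56) = -56/9 ≈ -6.2222)
S(G) = √(-57 + G)
S(56)*(V/(-148)) = √(-57 + 56)*(-56/9/(-148)) = √(-1)*(-56/9*(-1/148)) = I*(14/333) = 14*I/333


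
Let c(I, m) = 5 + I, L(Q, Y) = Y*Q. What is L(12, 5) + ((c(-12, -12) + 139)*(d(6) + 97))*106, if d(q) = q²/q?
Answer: 1441236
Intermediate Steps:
L(Q, Y) = Q*Y
d(q) = q
L(12, 5) + ((c(-12, -12) + 139)*(d(6) + 97))*106 = 12*5 + (((5 - 12) + 139)*(6 + 97))*106 = 60 + ((-7 + 139)*103)*106 = 60 + (132*103)*106 = 60 + 13596*106 = 60 + 1441176 = 1441236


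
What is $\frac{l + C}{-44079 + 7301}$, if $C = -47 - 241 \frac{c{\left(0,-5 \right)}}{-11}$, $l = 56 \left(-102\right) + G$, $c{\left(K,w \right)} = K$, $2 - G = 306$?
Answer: $\frac{6063}{36778} \approx 0.16485$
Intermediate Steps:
$G = -304$ ($G = 2 - 306 = -304$)
$l = -6016$ ($l = 56 \left(-102\right) - 304 = -5712 - 304 = -6016$)
$C = -47$ ($C = -47 - 241 \frac{0}{-11} = -47 - 241 \cdot 0 \left(- \frac{1}{11}\right) = -47 - 0 = -47 + 0 = -47$)
$\frac{l + C}{-44079 + 7301} = \frac{-6016 - 47}{-44079 + 7301} = - \frac{6063}{-36778} = \left(-6063\right) \left(- \frac{1}{36778}\right) = \frac{6063}{36778}$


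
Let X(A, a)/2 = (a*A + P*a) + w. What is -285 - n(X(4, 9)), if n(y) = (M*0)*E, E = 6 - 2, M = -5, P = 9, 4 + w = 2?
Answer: -285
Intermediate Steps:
w = -2 (w = -4 + 2 = -2)
E = 4
X(A, a) = -4 + 18*a + 2*A*a (X(A, a) = 2*((a*A + 9*a) - 2) = 2*((A*a + 9*a) - 2) = 2*((9*a + A*a) - 2) = 2*(-2 + 9*a + A*a) = -4 + 18*a + 2*A*a)
n(y) = 0 (n(y) = -5*0*4 = 0*4 = 0)
-285 - n(X(4, 9)) = -285 - 1*0 = -285 + 0 = -285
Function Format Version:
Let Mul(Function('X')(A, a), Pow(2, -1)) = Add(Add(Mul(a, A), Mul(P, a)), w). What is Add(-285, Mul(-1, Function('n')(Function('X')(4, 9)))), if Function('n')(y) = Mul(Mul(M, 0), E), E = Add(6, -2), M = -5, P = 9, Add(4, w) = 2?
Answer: -285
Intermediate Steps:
w = -2 (w = Add(-4, 2) = -2)
E = 4
Function('X')(A, a) = Add(-4, Mul(18, a), Mul(2, A, a)) (Function('X')(A, a) = Mul(2, Add(Add(Mul(a, A), Mul(9, a)), -2)) = Mul(2, Add(Add(Mul(A, a), Mul(9, a)), -2)) = Mul(2, Add(Add(Mul(9, a), Mul(A, a)), -2)) = Mul(2, Add(-2, Mul(9, a), Mul(A, a))) = Add(-4, Mul(18, a), Mul(2, A, a)))
Function('n')(y) = 0 (Function('n')(y) = Mul(Mul(-5, 0), 4) = Mul(0, 4) = 0)
Add(-285, Mul(-1, Function('n')(Function('X')(4, 9)))) = Add(-285, Mul(-1, 0)) = Add(-285, 0) = -285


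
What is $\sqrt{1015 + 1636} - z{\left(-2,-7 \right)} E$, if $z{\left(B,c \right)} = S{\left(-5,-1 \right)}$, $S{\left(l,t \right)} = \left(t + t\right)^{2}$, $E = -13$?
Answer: $52 + \sqrt{2651} \approx 103.49$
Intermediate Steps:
$S{\left(l,t \right)} = 4 t^{2}$ ($S{\left(l,t \right)} = \left(2 t\right)^{2} = 4 t^{2}$)
$z{\left(B,c \right)} = 4$ ($z{\left(B,c \right)} = 4 \left(-1\right)^{2} = 4 \cdot 1 = 4$)
$\sqrt{1015 + 1636} - z{\left(-2,-7 \right)} E = \sqrt{1015 + 1636} - 4 \left(-13\right) = \sqrt{2651} - -52 = \sqrt{2651} + 52 = 52 + \sqrt{2651}$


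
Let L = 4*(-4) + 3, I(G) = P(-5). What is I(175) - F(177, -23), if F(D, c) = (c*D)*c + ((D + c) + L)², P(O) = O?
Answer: -113519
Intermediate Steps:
I(G) = -5
L = -13 (L = -16 + 3 = -13)
F(D, c) = (-13 + D + c)² + D*c² (F(D, c) = (c*D)*c + ((D + c) - 13)² = (D*c)*c + (-13 + D + c)² = D*c² + (-13 + D + c)² = (-13 + D + c)² + D*c²)
I(175) - F(177, -23) = -5 - ((-13 + 177 - 23)² + 177*(-23)²) = -5 - (141² + 177*529) = -5 - (19881 + 93633) = -5 - 1*113514 = -5 - 113514 = -113519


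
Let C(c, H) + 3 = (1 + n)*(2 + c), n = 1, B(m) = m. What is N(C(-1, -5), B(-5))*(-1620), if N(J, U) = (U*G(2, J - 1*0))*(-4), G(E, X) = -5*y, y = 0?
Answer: 0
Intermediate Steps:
G(E, X) = 0 (G(E, X) = -5*0 = 0)
C(c, H) = 1 + 2*c (C(c, H) = -3 + (1 + 1)*(2 + c) = -3 + 2*(2 + c) = -3 + (4 + 2*c) = 1 + 2*c)
N(J, U) = 0 (N(J, U) = (U*0)*(-4) = 0*(-4) = 0)
N(C(-1, -5), B(-5))*(-1620) = 0*(-1620) = 0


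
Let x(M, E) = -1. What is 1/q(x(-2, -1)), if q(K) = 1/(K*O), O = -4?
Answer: 4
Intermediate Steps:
q(K) = -1/(4*K) (q(K) = 1/(K*(-4)) = -1/4/K = -1/(4*K))
1/q(x(-2, -1)) = 1/(-1/4/(-1)) = 1/(-1/4*(-1)) = 1/(1/4) = 4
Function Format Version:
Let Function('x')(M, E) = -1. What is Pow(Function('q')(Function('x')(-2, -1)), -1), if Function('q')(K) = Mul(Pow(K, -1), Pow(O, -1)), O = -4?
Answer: 4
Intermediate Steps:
Function('q')(K) = Mul(Rational(-1, 4), Pow(K, -1)) (Function('q')(K) = Mul(Pow(K, -1), Pow(-4, -1)) = Mul(Pow(K, -1), Rational(-1, 4)) = Mul(Rational(-1, 4), Pow(K, -1)))
Pow(Function('q')(Function('x')(-2, -1)), -1) = Pow(Mul(Rational(-1, 4), Pow(-1, -1)), -1) = Pow(Mul(Rational(-1, 4), -1), -1) = Pow(Rational(1, 4), -1) = 4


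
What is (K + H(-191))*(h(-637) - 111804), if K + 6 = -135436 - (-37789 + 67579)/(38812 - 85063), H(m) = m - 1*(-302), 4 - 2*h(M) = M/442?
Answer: 5287246128132413/349452 ≈ 1.5130e+10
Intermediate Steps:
h(M) = 2 - M/884 (h(M) = 2 - M/(2*442) = 2 - M/884)
H(m) = 302 + m (H(m) = m + 302 = 302 + m)
K = -696033128/5139 (K = -6 + (-135436 - (-37789 + 67579)/(38812 - 85063)) = -6 + (-135436 - 29790/(-46251)) = -6 + (-135436 - 29790*(-1)/46251) = -6 + (-135436 - 1*(-3310/5139)) = -6 + (-135436 + 3310/5139) = -6 - 696002294/5139 = -696033128/5139 ≈ -1.3544e+5)
(K + H(-191))*(h(-637) - 111804) = (-696033128/5139 + (302 - 191))*((2 - 1/884*(-637)) - 111804) = (-696033128/5139 + 111)*((2 + 49/68) - 111804) = -695462699*(185/68 - 111804)/5139 = -695462699/5139*(-7602487/68) = 5287246128132413/349452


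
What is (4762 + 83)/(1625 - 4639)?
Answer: -4845/3014 ≈ -1.6075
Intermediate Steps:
(4762 + 83)/(1625 - 4639) = 4845/(-3014) = 4845*(-1/3014) = -4845/3014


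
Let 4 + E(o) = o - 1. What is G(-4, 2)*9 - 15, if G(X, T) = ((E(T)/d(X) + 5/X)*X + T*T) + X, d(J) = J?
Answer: 3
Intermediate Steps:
E(o) = -5 + o (E(o) = -4 + (o - 1) = -4 + (-1 + o) = -5 + o)
G(X, T) = X + T² + X*(5/X + (-5 + T)/X) (G(X, T) = (((-5 + T)/X + 5/X)*X + T*T) + X = (((-5 + T)/X + 5/X)*X + T²) + X = ((5/X + (-5 + T)/X)*X + T²) + X = (X*(5/X + (-5 + T)/X) + T²) + X = (T² + X*(5/X + (-5 + T)/X)) + X = X + T² + X*(5/X + (-5 + T)/X))
G(-4, 2)*9 - 15 = (2 - 4 + 2²)*9 - 15 = (2 - 4 + 4)*9 - 15 = 2*9 - 15 = 18 - 15 = 3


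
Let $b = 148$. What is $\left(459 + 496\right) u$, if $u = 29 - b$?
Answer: $-113645$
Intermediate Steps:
$u = -119$ ($u = 29 - 148 = -119$)
$\left(459 + 496\right) u = \left(459 + 496\right) \left(-119\right) = 955 \left(-119\right) = -113645$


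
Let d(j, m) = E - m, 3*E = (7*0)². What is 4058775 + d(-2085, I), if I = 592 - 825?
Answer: 4059008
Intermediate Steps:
E = 0 (E = (7*0)²/3 = (⅓)*0² = (⅓)*0 = 0)
I = -233
d(j, m) = -m (d(j, m) = 0 - m = -m)
4058775 + d(-2085, I) = 4058775 - 1*(-233) = 4058775 + 233 = 4059008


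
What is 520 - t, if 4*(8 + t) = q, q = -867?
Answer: 2979/4 ≈ 744.75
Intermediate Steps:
t = -899/4 (t = -8 + (1/4)*(-867) = -8 - 867/4 = -899/4 ≈ -224.75)
520 - t = 520 - 1*(-899/4) = 520 + 899/4 = 2979/4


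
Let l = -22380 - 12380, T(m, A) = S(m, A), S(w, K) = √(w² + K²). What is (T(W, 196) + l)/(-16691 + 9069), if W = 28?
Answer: 17380/3811 - 70*√2/3811 ≈ 4.5345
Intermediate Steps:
S(w, K) = √(K² + w²)
T(m, A) = √(A² + m²)
l = -34760
(T(W, 196) + l)/(-16691 + 9069) = (√(196² + 28²) - 34760)/(-16691 + 9069) = (√(38416 + 784) - 34760)/(-7622) = (√39200 - 34760)*(-1/7622) = (140*√2 - 34760)*(-1/7622) = (-34760 + 140*√2)*(-1/7622) = 17380/3811 - 70*√2/3811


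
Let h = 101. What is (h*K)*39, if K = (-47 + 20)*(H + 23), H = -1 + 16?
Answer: -4041414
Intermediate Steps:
H = 15
K = -1026 (K = (-47 + 20)*(15 + 23) = -27*38 = -1026)
(h*K)*39 = (101*(-1026))*39 = -103626*39 = -4041414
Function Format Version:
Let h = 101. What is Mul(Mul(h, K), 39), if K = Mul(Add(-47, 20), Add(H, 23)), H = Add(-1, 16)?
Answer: -4041414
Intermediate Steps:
H = 15
K = -1026 (K = Mul(Add(-47, 20), Add(15, 23)) = Mul(-27, 38) = -1026)
Mul(Mul(h, K), 39) = Mul(Mul(101, -1026), 39) = Mul(-103626, 39) = -4041414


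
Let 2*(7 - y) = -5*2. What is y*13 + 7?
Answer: 163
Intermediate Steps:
y = 12 (y = 7 - (-5)*2/2 = 7 - ½*(-10) = 7 + 5 = 12)
y*13 + 7 = 12*13 + 7 = 156 + 7 = 163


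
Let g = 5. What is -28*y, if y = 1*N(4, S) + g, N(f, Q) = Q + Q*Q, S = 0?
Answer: -140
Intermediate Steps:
N(f, Q) = Q + Q**2
y = 5 (y = 1*(0*(1 + 0)) + 5 = 1*(0*1) + 5 = 1*0 + 5 = 0 + 5 = 5)
-28*y = -28*5 = -140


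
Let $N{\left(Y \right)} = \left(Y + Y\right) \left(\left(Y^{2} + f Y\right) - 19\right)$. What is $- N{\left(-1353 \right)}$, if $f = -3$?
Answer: $4964560194$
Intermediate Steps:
$N{\left(Y \right)} = 2 Y \left(-19 + Y^{2} - 3 Y\right)$ ($N{\left(Y \right)} = \left(Y + Y\right) \left(\left(Y^{2} - 3 Y\right) - 19\right) = 2 Y \left(-19 + Y^{2} - 3 Y\right)$)
$- N{\left(-1353 \right)} = - 2 \left(-1353\right) \left(-19 + \left(-1353\right)^{2} - -4059\right) = - 2 \left(-1353\right) \left(-19 + 1830609 + 4059\right) = - 2 \left(-1353\right) 1834649 = \left(-1\right) \left(-4964560194\right) = 4964560194$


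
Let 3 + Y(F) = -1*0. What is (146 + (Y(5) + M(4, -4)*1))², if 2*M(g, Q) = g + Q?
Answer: 20449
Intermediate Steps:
M(g, Q) = Q/2 + g/2 (M(g, Q) = (g + Q)/2 = (Q + g)/2 = Q/2 + g/2)
Y(F) = -3 (Y(F) = -3 - 1*0 = -3 + 0 = -3)
(146 + (Y(5) + M(4, -4)*1))² = (146 + (-3 + ((½)*(-4) + (½)*4)*1))² = (146 + (-3 + (-2 + 2)*1))² = (146 + (-3 + 0*1))² = (146 + (-3 + 0))² = (146 - 3)² = 143² = 20449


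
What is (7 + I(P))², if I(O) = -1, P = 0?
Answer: 36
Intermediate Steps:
(7 + I(P))² = (7 - 1)² = 6² = 36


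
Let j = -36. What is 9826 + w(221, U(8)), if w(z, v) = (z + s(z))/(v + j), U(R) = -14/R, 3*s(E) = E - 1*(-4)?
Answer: 1482542/151 ≈ 9818.2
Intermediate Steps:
s(E) = 4/3 + E/3 (s(E) = (E - 1*(-4))/3 = (E + 4)/3 = (4 + E)/3 = 4/3 + E/3)
w(z, v) = (4/3 + 4*z/3)/(-36 + v) (w(z, v) = (z + (4/3 + z/3))/(v - 36) = (4/3 + 4*z/3)/(-36 + v))
9826 + w(221, U(8)) = 9826 + 4*(1 + 221)/(3*(-36 - 14/8)) = 9826 + (4/3)*222/(-36 - 14*1/8) = 9826 + (4/3)*222/(-36 - 7/4) = 9826 + (4/3)*222/(-151/4) = 9826 + (4/3)*(-4/151)*222 = 9826 - 1184/151 = 1482542/151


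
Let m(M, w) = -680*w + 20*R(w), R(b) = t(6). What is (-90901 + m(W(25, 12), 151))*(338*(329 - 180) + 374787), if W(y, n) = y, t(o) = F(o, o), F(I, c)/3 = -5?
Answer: -82428313269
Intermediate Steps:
F(I, c) = -15 (F(I, c) = 3*(-5) = -15)
t(o) = -15
R(b) = -15
m(M, w) = -300 - 680*w (m(M, w) = -680*w + 20*(-15) = -680*w - 300 = -300 - 680*w)
(-90901 + m(W(25, 12), 151))*(338*(329 - 180) + 374787) = (-90901 + (-300 - 680*151))*(338*(329 - 180) + 374787) = (-90901 + (-300 - 102680))*(338*149 + 374787) = (-90901 - 102980)*(50362 + 374787) = -193881*425149 = -82428313269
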